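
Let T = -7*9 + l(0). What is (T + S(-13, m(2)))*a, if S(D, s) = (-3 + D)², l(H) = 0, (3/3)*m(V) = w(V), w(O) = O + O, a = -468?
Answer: -90324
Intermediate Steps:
w(O) = 2*O
m(V) = 2*V
T = -63 (T = -7*9 + 0 = -63 + 0 = -63)
(T + S(-13, m(2)))*a = (-63 + (-3 - 13)²)*(-468) = (-63 + (-16)²)*(-468) = (-63 + 256)*(-468) = 193*(-468) = -90324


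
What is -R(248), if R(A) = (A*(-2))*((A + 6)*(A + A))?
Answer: 62488064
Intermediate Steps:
R(A) = -4*A²*(6 + A) (R(A) = (-2*A)*((6 + A)*(2*A)) = (-2*A)*(2*A*(6 + A)) = -4*A²*(6 + A))
-R(248) = -4*248²*(-6 - 1*248) = -4*61504*(-6 - 248) = -4*61504*(-254) = -1*(-62488064) = 62488064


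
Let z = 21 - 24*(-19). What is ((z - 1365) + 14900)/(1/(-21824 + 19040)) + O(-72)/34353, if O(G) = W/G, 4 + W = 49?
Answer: -10720721544197/274824 ≈ -3.9009e+7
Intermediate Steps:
z = 477 (z = 21 + 456 = 477)
W = 45 (W = -4 + 49 = 45)
O(G) = 45/G
((z - 1365) + 14900)/(1/(-21824 + 19040)) + O(-72)/34353 = ((477 - 1365) + 14900)/(1/(-21824 + 19040)) + (45/(-72))/34353 = (-888 + 14900)/(1/(-2784)) + (45*(-1/72))*(1/34353) = 14012/(-1/2784) - 5/8*1/34353 = 14012*(-2784) - 5/274824 = -39009408 - 5/274824 = -10720721544197/274824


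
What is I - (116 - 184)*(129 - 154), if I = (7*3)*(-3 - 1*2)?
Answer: -1805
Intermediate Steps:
I = -105 (I = 21*(-3 - 2) = 21*(-5) = -105)
I - (116 - 184)*(129 - 154) = -105 - (116 - 184)*(129 - 154) = -105 - (-68)*(-25) = -105 - 1*1700 = -105 - 1700 = -1805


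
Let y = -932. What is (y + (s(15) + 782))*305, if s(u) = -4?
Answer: -46970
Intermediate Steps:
(y + (s(15) + 782))*305 = (-932 + (-4 + 782))*305 = (-932 + 778)*305 = -154*305 = -46970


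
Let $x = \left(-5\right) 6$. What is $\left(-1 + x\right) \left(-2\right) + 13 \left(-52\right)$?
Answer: $-614$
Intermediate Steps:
$x = -30$
$\left(-1 + x\right) \left(-2\right) + 13 \left(-52\right) = \left(-1 - 30\right) \left(-2\right) + 13 \left(-52\right) = \left(-31\right) \left(-2\right) - 676 = 62 - 676 = -614$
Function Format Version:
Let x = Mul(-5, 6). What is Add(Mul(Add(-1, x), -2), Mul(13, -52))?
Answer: -614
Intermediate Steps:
x = -30
Add(Mul(Add(-1, x), -2), Mul(13, -52)) = Add(Mul(Add(-1, -30), -2), Mul(13, -52)) = Add(Mul(-31, -2), -676) = Add(62, -676) = -614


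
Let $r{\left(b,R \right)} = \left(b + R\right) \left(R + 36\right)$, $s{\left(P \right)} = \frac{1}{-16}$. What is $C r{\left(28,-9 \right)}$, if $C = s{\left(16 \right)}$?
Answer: $- \frac{513}{16} \approx -32.063$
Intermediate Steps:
$s{\left(P \right)} = - \frac{1}{16}$
$C = - \frac{1}{16} \approx -0.0625$
$r{\left(b,R \right)} = \left(36 + R\right) \left(R + b\right)$ ($r{\left(b,R \right)} = \left(R + b\right) \left(36 + R\right) = \left(36 + R\right) \left(R + b\right)$)
$C r{\left(28,-9 \right)} = - \frac{\left(-9\right)^{2} + 36 \left(-9\right) + 36 \cdot 28 - 252}{16} = - \frac{81 - 324 + 1008 - 252}{16} = \left(- \frac{1}{16}\right) 513 = - \frac{513}{16}$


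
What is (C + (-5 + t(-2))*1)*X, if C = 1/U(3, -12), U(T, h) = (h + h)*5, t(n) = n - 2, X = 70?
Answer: -7567/12 ≈ -630.58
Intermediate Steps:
t(n) = -2 + n
U(T, h) = 10*h (U(T, h) = (2*h)*5 = 10*h)
C = -1/120 (C = 1/(10*(-12)) = 1/(-120) = -1/120 ≈ -0.0083333)
(C + (-5 + t(-2))*1)*X = (-1/120 + (-5 + (-2 - 2))*1)*70 = (-1/120 + (-5 - 4)*1)*70 = (-1/120 - 9*1)*70 = (-1/120 - 9)*70 = -1081/120*70 = -7567/12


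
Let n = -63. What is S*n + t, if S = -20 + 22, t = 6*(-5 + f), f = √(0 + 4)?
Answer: -144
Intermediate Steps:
f = 2 (f = √4 = 2)
t = -18 (t = 6*(-5 + 2) = 6*(-3) = -18)
S = 2
S*n + t = 2*(-63) - 18 = -126 - 18 = -144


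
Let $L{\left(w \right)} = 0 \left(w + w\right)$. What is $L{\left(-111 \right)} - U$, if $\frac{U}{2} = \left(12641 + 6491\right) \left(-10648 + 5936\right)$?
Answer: $180299968$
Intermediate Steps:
$U = -180299968$ ($U = 2 \left(12641 + 6491\right) \left(-10648 + 5936\right) = 2 \cdot 19132 \left(-4712\right) = 2 \left(-90149984\right) = -180299968$)
$L{\left(w \right)} = 0$ ($L{\left(w \right)} = 0 \cdot 2 w = 0$)
$L{\left(-111 \right)} - U = 0 - -180299968 = 0 + 180299968 = 180299968$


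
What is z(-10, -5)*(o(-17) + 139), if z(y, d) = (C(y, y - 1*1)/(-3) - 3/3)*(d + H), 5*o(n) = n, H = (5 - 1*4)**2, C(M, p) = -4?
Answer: -904/5 ≈ -180.80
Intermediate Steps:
H = 1 (H = (5 - 4)**2 = 1**2 = 1)
o(n) = n/5
z(y, d) = 1/3 + d/3 (z(y, d) = (-4/(-3) - 3/3)*(d + 1) = (-4*(-1/3) - 3*1/3)*(1 + d) = (4/3 - 1)*(1 + d) = (1 + d)/3 = 1/3 + d/3)
z(-10, -5)*(o(-17) + 139) = (1/3 + (1/3)*(-5))*((1/5)*(-17) + 139) = (1/3 - 5/3)*(-17/5 + 139) = -4/3*678/5 = -904/5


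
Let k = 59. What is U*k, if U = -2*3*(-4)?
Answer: 1416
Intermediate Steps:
U = 24 (U = -6*(-4) = 24)
U*k = 24*59 = 1416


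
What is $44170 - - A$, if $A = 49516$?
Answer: $93686$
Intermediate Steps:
$44170 - - A = 44170 - \left(-1\right) 49516 = 44170 - -49516 = 44170 + 49516 = 93686$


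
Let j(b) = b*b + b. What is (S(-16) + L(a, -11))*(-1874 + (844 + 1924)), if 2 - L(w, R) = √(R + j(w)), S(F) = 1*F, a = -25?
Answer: -12516 - 894*√589 ≈ -34213.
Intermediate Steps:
S(F) = F
j(b) = b + b² (j(b) = b² + b = b + b²)
L(w, R) = 2 - √(R + w*(1 + w))
(S(-16) + L(a, -11))*(-1874 + (844 + 1924)) = (-16 + (2 - √(-11 - 25*(1 - 25))))*(-1874 + (844 + 1924)) = (-16 + (2 - √(-11 - 25*(-24))))*(-1874 + 2768) = (-16 + (2 - √(-11 + 600)))*894 = (-16 + (2 - √589))*894 = (-14 - √589)*894 = -12516 - 894*√589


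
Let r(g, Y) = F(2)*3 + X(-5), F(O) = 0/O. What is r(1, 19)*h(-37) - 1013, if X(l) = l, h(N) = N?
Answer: -828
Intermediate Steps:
F(O) = 0
r(g, Y) = -5 (r(g, Y) = 0*3 - 5 = 0 - 5 = -5)
r(1, 19)*h(-37) - 1013 = -5*(-37) - 1013 = 185 - 1013 = -828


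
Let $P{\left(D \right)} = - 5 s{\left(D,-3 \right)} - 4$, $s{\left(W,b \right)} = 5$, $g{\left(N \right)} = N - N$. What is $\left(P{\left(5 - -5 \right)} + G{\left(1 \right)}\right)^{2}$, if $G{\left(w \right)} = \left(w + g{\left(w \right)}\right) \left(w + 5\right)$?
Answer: $529$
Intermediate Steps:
$g{\left(N \right)} = 0$
$G{\left(w \right)} = w \left(5 + w\right)$ ($G{\left(w \right)} = \left(w + 0\right) \left(w + 5\right) = w \left(5 + w\right)$)
$P{\left(D \right)} = -29$ ($P{\left(D \right)} = \left(-5\right) 5 - 4 = -25 - 4 = -29$)
$\left(P{\left(5 - -5 \right)} + G{\left(1 \right)}\right)^{2} = \left(-29 + 1 \left(5 + 1\right)\right)^{2} = \left(-29 + 1 \cdot 6\right)^{2} = \left(-29 + 6\right)^{2} = \left(-23\right)^{2} = 529$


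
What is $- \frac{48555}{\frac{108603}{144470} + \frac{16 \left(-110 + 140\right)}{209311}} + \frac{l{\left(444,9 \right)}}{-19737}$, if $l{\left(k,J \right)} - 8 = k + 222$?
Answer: $- \frac{9659703597353515864}{150008753567007} \approx -64394.0$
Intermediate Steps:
$l{\left(k,J \right)} = 230 + k$ ($l{\left(k,J \right)} = 8 + \left(k + 222\right) = 8 + \left(222 + k\right) = 230 + k$)
$- \frac{48555}{\frac{108603}{144470} + \frac{16 \left(-110 + 140\right)}{209311}} + \frac{l{\left(444,9 \right)}}{-19737} = - \frac{48555}{\frac{108603}{144470} + \frac{16 \left(-110 + 140\right)}{209311}} + \frac{230 + 444}{-19737} = - \frac{48555}{108603 \cdot \frac{1}{144470} + 16 \cdot 30 \cdot \frac{1}{209311}} + 674 \left(- \frac{1}{19737}\right) = - \frac{48555}{\frac{108603}{144470} + 480 \cdot \frac{1}{209311}} - \frac{674}{19737} = - \frac{48555}{\frac{108603}{144470} + \frac{480}{209311}} - \frac{674}{19737} = - \frac{48555}{\frac{22801148133}{30239160170}} - \frac{674}{19737} = \left(-48555\right) \frac{30239160170}{22801148133} - \frac{674}{19737} = - \frac{489420807351450}{7600382711} - \frac{674}{19737} = - \frac{9659703597353515864}{150008753567007}$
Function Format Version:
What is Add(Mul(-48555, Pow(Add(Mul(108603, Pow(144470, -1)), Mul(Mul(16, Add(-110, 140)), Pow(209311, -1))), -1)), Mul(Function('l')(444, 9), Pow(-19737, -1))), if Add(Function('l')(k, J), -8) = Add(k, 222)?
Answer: Rational(-9659703597353515864, 150008753567007) ≈ -64394.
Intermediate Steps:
Function('l')(k, J) = Add(230, k) (Function('l')(k, J) = Add(8, Add(k, 222)) = Add(8, Add(222, k)) = Add(230, k))
Add(Mul(-48555, Pow(Add(Mul(108603, Pow(144470, -1)), Mul(Mul(16, Add(-110, 140)), Pow(209311, -1))), -1)), Mul(Function('l')(444, 9), Pow(-19737, -1))) = Add(Mul(-48555, Pow(Add(Mul(108603, Pow(144470, -1)), Mul(Mul(16, Add(-110, 140)), Pow(209311, -1))), -1)), Mul(Add(230, 444), Pow(-19737, -1))) = Add(Mul(-48555, Pow(Add(Mul(108603, Rational(1, 144470)), Mul(Mul(16, 30), Rational(1, 209311))), -1)), Mul(674, Rational(-1, 19737))) = Add(Mul(-48555, Pow(Add(Rational(108603, 144470), Mul(480, Rational(1, 209311))), -1)), Rational(-674, 19737)) = Add(Mul(-48555, Pow(Add(Rational(108603, 144470), Rational(480, 209311)), -1)), Rational(-674, 19737)) = Add(Mul(-48555, Pow(Rational(22801148133, 30239160170), -1)), Rational(-674, 19737)) = Add(Mul(-48555, Rational(30239160170, 22801148133)), Rational(-674, 19737)) = Add(Rational(-489420807351450, 7600382711), Rational(-674, 19737)) = Rational(-9659703597353515864, 150008753567007)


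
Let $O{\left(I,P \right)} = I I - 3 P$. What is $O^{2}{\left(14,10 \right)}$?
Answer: $27556$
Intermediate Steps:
$O{\left(I,P \right)} = I^{2} - 3 P$
$O^{2}{\left(14,10 \right)} = \left(14^{2} - 30\right)^{2} = \left(196 - 30\right)^{2} = 166^{2} = 27556$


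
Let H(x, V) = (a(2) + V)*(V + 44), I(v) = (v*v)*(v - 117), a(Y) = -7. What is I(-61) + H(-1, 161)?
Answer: -630768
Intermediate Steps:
I(v) = v²*(-117 + v)
H(x, V) = (-7 + V)*(44 + V) (H(x, V) = (-7 + V)*(V + 44) = (-7 + V)*(44 + V))
I(-61) + H(-1, 161) = (-61)²*(-117 - 61) + (-308 + 161² + 37*161) = 3721*(-178) + (-308 + 25921 + 5957) = -662338 + 31570 = -630768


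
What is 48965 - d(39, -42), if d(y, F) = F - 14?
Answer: 49021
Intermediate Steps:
d(y, F) = -14 + F
48965 - d(39, -42) = 48965 - (-14 - 42) = 48965 - 1*(-56) = 48965 + 56 = 49021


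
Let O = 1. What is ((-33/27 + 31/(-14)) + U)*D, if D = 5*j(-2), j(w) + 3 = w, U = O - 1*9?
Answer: 36025/126 ≈ 285.91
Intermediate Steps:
U = -8 (U = 1 - 1*9 = 1 - 9 = -8)
j(w) = -3 + w
D = -25 (D = 5*(-3 - 2) = 5*(-5) = -25)
((-33/27 + 31/(-14)) + U)*D = ((-33/27 + 31/(-14)) - 8)*(-25) = ((-33*1/27 + 31*(-1/14)) - 8)*(-25) = ((-11/9 - 31/14) - 8)*(-25) = (-433/126 - 8)*(-25) = -1441/126*(-25) = 36025/126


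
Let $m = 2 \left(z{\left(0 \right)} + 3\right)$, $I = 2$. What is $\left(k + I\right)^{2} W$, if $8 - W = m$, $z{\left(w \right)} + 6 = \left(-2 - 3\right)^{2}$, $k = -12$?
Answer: $-3600$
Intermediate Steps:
$z{\left(w \right)} = 19$ ($z{\left(w \right)} = -6 + \left(-2 - 3\right)^{2} = -6 + \left(-5\right)^{2} = -6 + 25 = 19$)
$m = 44$ ($m = 2 \left(19 + 3\right) = 2 \cdot 22 = 44$)
$W = -36$ ($W = 8 - 44 = -36$)
$\left(k + I\right)^{2} W = \left(-12 + 2\right)^{2} \left(-36\right) = \left(-10\right)^{2} \left(-36\right) = 100 \left(-36\right) = -3600$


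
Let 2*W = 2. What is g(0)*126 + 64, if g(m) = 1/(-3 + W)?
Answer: 1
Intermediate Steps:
W = 1 (W = (1/2)*2 = 1)
g(m) = -1/2 (g(m) = 1/(-3 + 1) = 1/(-2) = -1/2)
g(0)*126 + 64 = -1/2*126 + 64 = -63 + 64 = 1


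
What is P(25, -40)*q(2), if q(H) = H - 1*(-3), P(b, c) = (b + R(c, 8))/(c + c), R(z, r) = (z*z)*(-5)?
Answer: 7975/16 ≈ 498.44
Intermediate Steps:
R(z, r) = -5*z² (R(z, r) = z²*(-5) = -5*z²)
P(b, c) = (b - 5*c²)/(2*c) (P(b, c) = (b - 5*c²)/(c + c) = (b - 5*c²)/((2*c)) = (b - 5*c²)*(1/(2*c)) = (b - 5*c²)/(2*c))
q(H) = 3 + H (q(H) = H + 3 = 3 + H)
P(25, -40)*q(2) = ((½)*(25 - 5*(-40)²)/(-40))*(3 + 2) = ((½)*(-1/40)*(25 - 5*1600))*5 = ((½)*(-1/40)*(25 - 8000))*5 = ((½)*(-1/40)*(-7975))*5 = (1595/16)*5 = 7975/16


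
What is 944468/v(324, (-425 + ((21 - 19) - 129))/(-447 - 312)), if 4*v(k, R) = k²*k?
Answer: 236117/2125764 ≈ 0.11107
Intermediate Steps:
v(k, R) = k³/4 (v(k, R) = (k²*k)/4 = k³/4)
944468/v(324, (-425 + ((21 - 19) - 129))/(-447 - 312)) = 944468/(((¼)*324³)) = 944468/(((¼)*34012224)) = 944468/8503056 = 944468*(1/8503056) = 236117/2125764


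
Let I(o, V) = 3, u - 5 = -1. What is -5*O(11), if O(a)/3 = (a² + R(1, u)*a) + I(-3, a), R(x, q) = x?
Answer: -2025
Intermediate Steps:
u = 4 (u = 5 - 1 = 4)
O(a) = 9 + 3*a + 3*a² (O(a) = 3*((a² + 1*a) + 3) = 3*((a² + a) + 3) = 3*((a + a²) + 3) = 3*(3 + a + a²) = 9 + 3*a + 3*a²)
-5*O(11) = -5*(9 + 3*11 + 3*11²) = -5*(9 + 33 + 3*121) = -5*(9 + 33 + 363) = -5*405 = -2025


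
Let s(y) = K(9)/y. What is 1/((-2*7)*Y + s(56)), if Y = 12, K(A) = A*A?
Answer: -56/9327 ≈ -0.0060041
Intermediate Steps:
K(A) = A**2
s(y) = 81/y (s(y) = 9**2/y = 81/y)
1/((-2*7)*Y + s(56)) = 1/(-2*7*12 + 81/56) = 1/(-14*12 + 81*(1/56)) = 1/(-168 + 81/56) = 1/(-9327/56) = -56/9327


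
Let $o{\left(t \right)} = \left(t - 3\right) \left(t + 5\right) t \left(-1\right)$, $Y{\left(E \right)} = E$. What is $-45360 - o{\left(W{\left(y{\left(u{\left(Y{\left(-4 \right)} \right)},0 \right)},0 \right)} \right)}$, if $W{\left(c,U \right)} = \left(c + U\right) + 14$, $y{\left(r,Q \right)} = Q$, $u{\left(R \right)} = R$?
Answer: $-42434$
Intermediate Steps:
$W{\left(c,U \right)} = 14 + U + c$ ($W{\left(c,U \right)} = \left(U + c\right) + 14 = 14 + U + c$)
$o{\left(t \right)} = - t \left(-3 + t\right) \left(5 + t\right)$ ($o{\left(t \right)} = \left(-3 + t\right) \left(5 + t\right) t \left(-1\right) = t \left(-3 + t\right) \left(5 + t\right) \left(-1\right) = - t \left(-3 + t\right) \left(5 + t\right)$)
$-45360 - o{\left(W{\left(y{\left(u{\left(Y{\left(-4 \right)} \right)},0 \right)},0 \right)} \right)} = -45360 - \left(14 + 0 + 0\right) \left(15 - \left(14 + 0 + 0\right)^{2} - 2 \left(14 + 0 + 0\right)\right) = -45360 - 14 \left(15 - 14^{2} - 28\right) = -45360 - 14 \left(15 - 196 - 28\right) = -45360 - 14 \left(-209\right) = -45360 - -2926 = -45360 + 2926 = -42434$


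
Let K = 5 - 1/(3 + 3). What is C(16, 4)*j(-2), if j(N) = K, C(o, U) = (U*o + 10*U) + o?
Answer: 580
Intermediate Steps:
C(o, U) = o + 10*U + U*o (C(o, U) = (10*U + U*o) + o = o + 10*U + U*o)
K = 29/6 (K = 5 - 1/6 = 29/6 ≈ 4.8333)
j(N) = 29/6
C(16, 4)*j(-2) = (16 + 10*4 + 4*16)*(29/6) = (16 + 40 + 64)*(29/6) = 120*(29/6) = 580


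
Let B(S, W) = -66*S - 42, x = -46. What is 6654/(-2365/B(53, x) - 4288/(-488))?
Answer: 287372952/408341 ≈ 703.76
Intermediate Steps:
B(S, W) = -42 - 66*S
6654/(-2365/B(53, x) - 4288/(-488)) = 6654/(-2365/(-42 - 66*53) - 4288/(-488)) = 6654/(-2365/(-42 - 3498) - 4288*(-1/488)) = 6654/(-2365/(-3540) + 536/61) = 6654/(-2365*(-1/3540) + 536/61) = 6654/(473/708 + 536/61) = 6654/(408341/43188) = 6654*(43188/408341) = 287372952/408341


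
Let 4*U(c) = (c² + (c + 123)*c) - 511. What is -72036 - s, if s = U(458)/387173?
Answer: -111562052263/1548692 ≈ -72036.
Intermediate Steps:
U(c) = -511/4 + c²/4 + c*(123 + c)/4 (U(c) = ((c² + (c + 123)*c) - 511)/4 = ((c² + (123 + c)*c) - 511)/4 = ((c² + c*(123 + c)) - 511)/4 = (-511 + c² + c*(123 + c))/4 = -511/4 + c²/4 + c*(123 + c)/4)
s = 475351/1548692 (s = (-511/4 + (½)*458² + (123/4)*458)/387173 = (-511/4 + (½)*209764 + 28167/2)*(1/387173) = (-511/4 + 104882 + 28167/2)*(1/387173) = (475351/4)*(1/387173) = 475351/1548692 ≈ 0.30694)
-72036 - s = -72036 - 1*475351/1548692 = -72036 - 475351/1548692 = -111562052263/1548692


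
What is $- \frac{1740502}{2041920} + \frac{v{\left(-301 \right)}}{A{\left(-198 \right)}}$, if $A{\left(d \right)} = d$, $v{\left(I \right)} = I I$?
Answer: $- \frac{1716153827}{3743520} \approx -458.43$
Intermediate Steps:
$v{\left(I \right)} = I^{2}$
$- \frac{1740502}{2041920} + \frac{v{\left(-301 \right)}}{A{\left(-198 \right)}} = - \frac{1740502}{2041920} + \frac{\left(-301\right)^{2}}{-198} = \left(-1740502\right) \frac{1}{2041920} + 90601 \left(- \frac{1}{198}\right) = - \frac{870251}{1020960} - \frac{90601}{198} = - \frac{1716153827}{3743520}$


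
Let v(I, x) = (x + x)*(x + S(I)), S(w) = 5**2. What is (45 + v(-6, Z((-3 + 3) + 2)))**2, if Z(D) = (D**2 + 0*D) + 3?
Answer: 243049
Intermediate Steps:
S(w) = 25
Z(D) = 3 + D**2 (Z(D) = (D**2 + 0) + 3 = D**2 + 3 = 3 + D**2)
v(I, x) = 2*x*(25 + x) (v(I, x) = (x + x)*(x + 25) = (2*x)*(25 + x) = 2*x*(25 + x))
(45 + v(-6, Z((-3 + 3) + 2)))**2 = (45 + 2*(3 + ((-3 + 3) + 2)**2)*(25 + (3 + ((-3 + 3) + 2)**2)))**2 = (45 + 2*(3 + (0 + 2)**2)*(25 + (3 + (0 + 2)**2)))**2 = (45 + 2*(3 + 2**2)*(25 + (3 + 2**2)))**2 = (45 + 2*(3 + 4)*(25 + (3 + 4)))**2 = (45 + 2*7*(25 + 7))**2 = (45 + 2*7*32)**2 = (45 + 448)**2 = 493**2 = 243049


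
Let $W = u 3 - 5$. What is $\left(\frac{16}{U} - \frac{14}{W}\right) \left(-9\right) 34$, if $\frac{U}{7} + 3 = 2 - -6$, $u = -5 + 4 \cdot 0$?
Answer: $- \frac{12393}{35} \approx -354.09$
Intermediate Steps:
$u = -5$ ($u = -5 + 0 = -5$)
$W = -20$ ($W = \left(-5\right) 3 - 5 = -15 - 5 = -20$)
$U = 35$ ($U = -21 + 7 \left(2 - -6\right) = -21 + 7 \left(2 + 6\right) = -21 + 7 \cdot 8 = -21 + 56 = 35$)
$\left(\frac{16}{U} - \frac{14}{W}\right) \left(-9\right) 34 = \left(\frac{16}{35} - \frac{14}{-20}\right) \left(-9\right) 34 = \left(16 \cdot \frac{1}{35} - - \frac{7}{10}\right) \left(-9\right) 34 = \left(\frac{16}{35} + \frac{7}{10}\right) \left(-9\right) 34 = \frac{81}{70} \left(-9\right) 34 = \left(- \frac{729}{70}\right) 34 = - \frac{12393}{35}$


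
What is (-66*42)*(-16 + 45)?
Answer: -80388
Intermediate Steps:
(-66*42)*(-16 + 45) = -2772*29 = -80388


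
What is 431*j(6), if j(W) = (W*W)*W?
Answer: 93096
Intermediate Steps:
j(W) = W**3 (j(W) = W**2*W = W**3)
431*j(6) = 431*6**3 = 431*216 = 93096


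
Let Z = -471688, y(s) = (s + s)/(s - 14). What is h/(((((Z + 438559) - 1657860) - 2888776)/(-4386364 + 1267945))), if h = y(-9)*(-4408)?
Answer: -247427837136/105334595 ≈ -2349.0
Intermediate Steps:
y(s) = 2*s/(-14 + s) (y(s) = (2*s)/(-14 + s) = 2*s/(-14 + s))
h = -79344/23 (h = (2*(-9)/(-14 - 9))*(-4408) = (2*(-9)/(-23))*(-4408) = (2*(-9)*(-1/23))*(-4408) = (18/23)*(-4408) = -79344/23 ≈ -3449.7)
h/(((((Z + 438559) - 1657860) - 2888776)/(-4386364 + 1267945))) = -79344*(-4386364 + 1267945)/(((-471688 + 438559) - 1657860) - 2888776)/23 = -79344*(-3118419/((-33129 - 1657860) - 2888776))/23 = -79344*(-3118419/(-1690989 - 2888776))/23 = -79344/(23*((-4579765*(-1/3118419)))) = -79344/(23*4579765/3118419) = -79344/23*3118419/4579765 = -247427837136/105334595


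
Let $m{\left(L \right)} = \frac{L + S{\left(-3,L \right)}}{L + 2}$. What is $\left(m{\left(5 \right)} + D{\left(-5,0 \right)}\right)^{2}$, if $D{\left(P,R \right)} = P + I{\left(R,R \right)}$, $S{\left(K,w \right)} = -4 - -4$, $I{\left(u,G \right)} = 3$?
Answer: $\frac{81}{49} \approx 1.6531$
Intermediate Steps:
$S{\left(K,w \right)} = 0$ ($S{\left(K,w \right)} = -4 + 4 = 0$)
$D{\left(P,R \right)} = 3 + P$ ($D{\left(P,R \right)} = P + 3 = 3 + P$)
$m{\left(L \right)} = \frac{L}{2 + L}$ ($m{\left(L \right)} = \frac{L + 0}{L + 2} = \frac{L}{2 + L}$)
$\left(m{\left(5 \right)} + D{\left(-5,0 \right)}\right)^{2} = \left(\frac{5}{2 + 5} + \left(3 - 5\right)\right)^{2} = \left(\frac{5}{7} - 2\right)^{2} = \left(- \frac{9}{7}\right)^{2} = \frac{81}{49}$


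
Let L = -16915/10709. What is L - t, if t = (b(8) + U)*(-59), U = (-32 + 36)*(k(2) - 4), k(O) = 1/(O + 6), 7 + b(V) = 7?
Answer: -19620591/21418 ≈ -916.08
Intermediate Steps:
b(V) = 0 (b(V) = -7 + 7 = 0)
k(O) = 1/(6 + O)
U = -31/2 (U = (-32 + 36)*(1/(6 + 2) - 4) = 4*(1/8 - 4) = 4*(⅛ - 4) = 4*(-31/8) = -31/2 ≈ -15.500)
L = -16915/10709 (L = -16915*1/10709 = -16915/10709 ≈ -1.5795)
t = 1829/2 (t = (0 - 31/2)*(-59) = -31/2*(-59) = 1829/2 ≈ 914.50)
L - t = -16915/10709 - 1*1829/2 = -16915/10709 - 1829/2 = -19620591/21418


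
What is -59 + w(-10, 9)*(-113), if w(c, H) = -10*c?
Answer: -11359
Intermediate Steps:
-59 + w(-10, 9)*(-113) = -59 - 10*(-10)*(-113) = -59 + 100*(-113) = -59 - 11300 = -11359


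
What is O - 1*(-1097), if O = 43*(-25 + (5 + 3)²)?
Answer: 2774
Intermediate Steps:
O = 1677 (O = 43*(-25 + 8²) = 43*(-25 + 64) = 43*39 = 1677)
O - 1*(-1097) = 1677 - 1*(-1097) = 1677 + 1097 = 2774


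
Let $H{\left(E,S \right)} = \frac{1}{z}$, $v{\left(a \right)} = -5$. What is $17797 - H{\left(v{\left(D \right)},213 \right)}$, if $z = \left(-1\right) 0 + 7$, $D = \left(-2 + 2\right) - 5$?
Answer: $\frac{124578}{7} \approx 17797.0$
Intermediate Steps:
$D = -5$ ($D = 0 - 5 = -5$)
$z = 7$ ($z = 0 + 7 = 7$)
$H{\left(E,S \right)} = \frac{1}{7}$
$17797 - H{\left(v{\left(D \right)},213 \right)} = 17797 - \frac{1}{7} = \frac{124578}{7}$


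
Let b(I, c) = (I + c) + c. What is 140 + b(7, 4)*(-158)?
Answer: -2230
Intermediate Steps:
b(I, c) = I + 2*c
140 + b(7, 4)*(-158) = 140 + (7 + 2*4)*(-158) = 140 + (7 + 8)*(-158) = 140 + 15*(-158) = 140 - 2370 = -2230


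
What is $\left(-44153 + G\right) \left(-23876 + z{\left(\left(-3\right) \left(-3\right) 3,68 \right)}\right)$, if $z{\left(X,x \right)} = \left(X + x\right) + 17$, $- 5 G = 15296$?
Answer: $\frac{5609753604}{5} \approx 1.122 \cdot 10^{9}$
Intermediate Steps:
$G = - \frac{15296}{5}$ ($G = \left(- \frac{1}{5}\right) 15296 = - \frac{15296}{5} \approx -3059.2$)
$z{\left(X,x \right)} = 17 + X + x$
$\left(-44153 + G\right) \left(-23876 + z{\left(\left(-3\right) \left(-3\right) 3,68 \right)}\right) = \left(-44153 - \frac{15296}{5}\right) \left(-23876 + \left(17 + \left(-3\right) \left(-3\right) 3 + 68\right)\right) = - \frac{236061 \left(-23876 + \left(17 + 9 \cdot 3 + 68\right)\right)}{5} = - \frac{236061 \left(-23876 + \left(17 + 27 + 68\right)\right)}{5} = - \frac{236061 \left(-23876 + 112\right)}{5} = \left(- \frac{236061}{5}\right) \left(-23764\right) = \frac{5609753604}{5}$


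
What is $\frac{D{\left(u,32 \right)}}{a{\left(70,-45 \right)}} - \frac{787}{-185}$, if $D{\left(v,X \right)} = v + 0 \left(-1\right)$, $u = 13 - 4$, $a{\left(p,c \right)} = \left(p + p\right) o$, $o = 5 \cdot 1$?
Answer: $\frac{110513}{25900} \approx 4.2669$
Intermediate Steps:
$o = 5$
$a{\left(p,c \right)} = 10 p$ ($a{\left(p,c \right)} = \left(p + p\right) 5 = 2 p 5 = 10 p$)
$u = 9$ ($u = 13 - 4 = 9$)
$D{\left(v,X \right)} = v$ ($D{\left(v,X \right)} = v + 0 = v$)
$\frac{D{\left(u,32 \right)}}{a{\left(70,-45 \right)}} - \frac{787}{-185} = \frac{9}{10 \cdot 70} - \frac{787}{-185} = \frac{9}{700} - - \frac{787}{185} = 9 \cdot \frac{1}{700} + \frac{787}{185} = \frac{9}{700} + \frac{787}{185} = \frac{110513}{25900}$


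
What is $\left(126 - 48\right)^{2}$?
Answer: $6084$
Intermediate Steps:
$\left(126 - 48\right)^{2} = 78^{2} = 6084$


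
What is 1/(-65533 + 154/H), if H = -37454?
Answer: -18727/1227236568 ≈ -1.5259e-5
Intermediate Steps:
1/(-65533 + 154/H) = 1/(-65533 + 154/(-37454)) = 1/(-65533 + 154*(-1/37454)) = 1/(-65533 - 77/18727) = 1/(-1227236568/18727) = -18727/1227236568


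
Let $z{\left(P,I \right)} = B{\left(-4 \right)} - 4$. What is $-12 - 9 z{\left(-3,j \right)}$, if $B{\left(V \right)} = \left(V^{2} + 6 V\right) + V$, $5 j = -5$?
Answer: $132$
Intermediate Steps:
$j = -1$ ($j = \frac{1}{5} \left(-5\right) = -1$)
$B{\left(V \right)} = V^{2} + 7 V$
$z{\left(P,I \right)} = -16$ ($z{\left(P,I \right)} = - 4 \left(7 - 4\right) - 4 = \left(-4\right) 3 - 4 = -12 - 4 = -16$)
$-12 - 9 z{\left(-3,j \right)} = -12 - -144 = -12 + 144 = 132$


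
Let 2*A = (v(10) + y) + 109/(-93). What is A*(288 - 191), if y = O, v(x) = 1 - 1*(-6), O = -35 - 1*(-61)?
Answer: 143560/93 ≈ 1543.7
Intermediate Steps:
O = 26 (O = -35 + 61 = 26)
v(x) = 7 (v(x) = 1 + 6 = 7)
y = 26
A = 1480/93 (A = ((7 + 26) + 109/(-93))/2 = (33 + 109*(-1/93))/2 = (33 - 109/93)/2 = (½)*(2960/93) = 1480/93 ≈ 15.914)
A*(288 - 191) = 1480*(288 - 191)/93 = (1480/93)*97 = 143560/93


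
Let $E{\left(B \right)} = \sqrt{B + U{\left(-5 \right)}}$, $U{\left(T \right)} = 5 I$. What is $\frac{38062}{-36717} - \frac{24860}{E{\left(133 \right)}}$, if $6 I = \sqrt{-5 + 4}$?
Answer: $- \frac{38062}{36717} - \frac{24860 \sqrt{6}}{\sqrt{798 + 5 i}} \approx -2156.6 + 6.7531 i$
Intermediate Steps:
$I = \frac{i}{6}$ ($I = \frac{\sqrt{-5 + 4}}{6} = \frac{\sqrt{-1}}{6} = \frac{i}{6} \approx 0.16667 i$)
$U{\left(T \right)} = \frac{5 i}{6}$ ($U{\left(T \right)} = 5 \frac{i}{6} = \frac{5 i}{6}$)
$E{\left(B \right)} = \sqrt{B + \frac{5 i}{6}}$
$\frac{38062}{-36717} - \frac{24860}{E{\left(133 \right)}} = \frac{38062}{-36717} - \frac{24860}{\frac{1}{6} \sqrt{30 i + 36 \cdot 133}} = 38062 \left(- \frac{1}{36717}\right) - \frac{24860}{\frac{1}{6} \sqrt{30 i + 4788}} = - \frac{38062}{36717} - \frac{24860}{\frac{1}{6} \sqrt{4788 + 30 i}} = - \frac{38062}{36717} - 24860 \frac{6}{\sqrt{4788 + 30 i}} = - \frac{38062}{36717} - \frac{149160}{\sqrt{4788 + 30 i}}$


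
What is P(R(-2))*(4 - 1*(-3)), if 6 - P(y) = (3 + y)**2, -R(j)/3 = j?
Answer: -525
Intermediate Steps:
R(j) = -3*j
P(y) = 6 - (3 + y)**2
P(R(-2))*(4 - 1*(-3)) = (6 - (3 - 3*(-2))**2)*(4 - 1*(-3)) = (6 - (3 + 6)**2)*(4 + 3) = (6 - 1*9**2)*7 = (6 - 1*81)*7 = (6 - 81)*7 = -75*7 = -525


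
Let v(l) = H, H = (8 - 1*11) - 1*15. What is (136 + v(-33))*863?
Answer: 101834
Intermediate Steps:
H = -18 (H = (8 - 11) - 15 = -3 - 15 = -18)
v(l) = -18
(136 + v(-33))*863 = (136 - 18)*863 = 118*863 = 101834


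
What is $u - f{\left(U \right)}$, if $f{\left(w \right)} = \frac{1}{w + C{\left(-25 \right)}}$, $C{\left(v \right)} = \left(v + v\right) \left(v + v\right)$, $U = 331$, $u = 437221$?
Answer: $\frac{1237772650}{2831} \approx 4.3722 \cdot 10^{5}$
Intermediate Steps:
$C{\left(v \right)} = 4 v^{2}$ ($C{\left(v \right)} = 2 v 2 v = 4 v^{2}$)
$f{\left(w \right)} = \frac{1}{2500 + w}$ ($f{\left(w \right)} = \frac{1}{w + 4 \left(-25\right)^{2}} = \frac{1}{w + 4 \cdot 625} = \frac{1}{w + 2500} = \frac{1}{2500 + w}$)
$u - f{\left(U \right)} = 437221 - \frac{1}{2500 + 331} = 437221 - \frac{1}{2831} = \frac{1237772650}{2831}$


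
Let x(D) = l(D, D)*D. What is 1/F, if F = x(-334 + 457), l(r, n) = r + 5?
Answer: 1/15744 ≈ 6.3516e-5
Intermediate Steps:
l(r, n) = 5 + r
x(D) = D*(5 + D) (x(D) = (5 + D)*D = D*(5 + D))
F = 15744 (F = (-334 + 457)*(5 + (-334 + 457)) = 123*(5 + 123) = 123*128 = 15744)
1/F = 1/15744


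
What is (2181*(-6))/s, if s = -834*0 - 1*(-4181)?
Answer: -13086/4181 ≈ -3.1299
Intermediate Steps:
s = 4181 (s = 0 + 4181 = 4181)
(2181*(-6))/s = (2181*(-6))/4181 = -13086*1/4181 = -13086/4181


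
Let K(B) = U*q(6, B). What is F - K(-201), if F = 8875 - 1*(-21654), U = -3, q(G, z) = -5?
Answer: 30514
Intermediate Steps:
K(B) = 15 (K(B) = -3*(-5) = 15)
F = 30529 (F = 8875 + 21654 = 30529)
F - K(-201) = 30529 - 1*15 = 30529 - 15 = 30514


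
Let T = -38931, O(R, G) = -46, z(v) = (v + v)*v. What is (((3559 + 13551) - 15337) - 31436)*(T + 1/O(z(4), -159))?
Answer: 53121301301/46 ≈ 1.1548e+9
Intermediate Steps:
z(v) = 2*v² (z(v) = (2*v)*v = 2*v²)
(((3559 + 13551) - 15337) - 31436)*(T + 1/O(z(4), -159)) = (((3559 + 13551) - 15337) - 31436)*(-38931 + 1/(-46)) = ((17110 - 15337) - 31436)*(-38931 - 1/46) = (1773 - 31436)*(-1790827/46) = -29663*(-1790827/46) = 53121301301/46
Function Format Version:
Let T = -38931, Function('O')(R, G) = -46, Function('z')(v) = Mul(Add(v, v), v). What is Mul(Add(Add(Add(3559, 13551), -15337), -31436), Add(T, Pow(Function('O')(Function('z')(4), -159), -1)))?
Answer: Rational(53121301301, 46) ≈ 1.1548e+9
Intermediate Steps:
Function('z')(v) = Mul(2, Pow(v, 2)) (Function('z')(v) = Mul(Mul(2, v), v) = Mul(2, Pow(v, 2)))
Mul(Add(Add(Add(3559, 13551), -15337), -31436), Add(T, Pow(Function('O')(Function('z')(4), -159), -1))) = Mul(Add(Add(Add(3559, 13551), -15337), -31436), Add(-38931, Pow(-46, -1))) = Mul(Add(Add(17110, -15337), -31436), Add(-38931, Rational(-1, 46))) = Mul(Add(1773, -31436), Rational(-1790827, 46)) = Mul(-29663, Rational(-1790827, 46)) = Rational(53121301301, 46)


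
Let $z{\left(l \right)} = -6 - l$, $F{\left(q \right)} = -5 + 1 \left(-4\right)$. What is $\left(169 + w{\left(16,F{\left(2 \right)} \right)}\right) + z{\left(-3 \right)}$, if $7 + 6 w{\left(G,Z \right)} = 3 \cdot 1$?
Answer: $\frac{496}{3} \approx 165.33$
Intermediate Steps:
$F{\left(q \right)} = -9$ ($F{\left(q \right)} = -5 - 4 = -9$)
$w{\left(G,Z \right)} = - \frac{2}{3}$ ($w{\left(G,Z \right)} = - \frac{7}{6} + \frac{3 \cdot 1}{6} = - \frac{7}{6} + \frac{1}{6} \cdot 3 = - \frac{7}{6} + \frac{1}{2} = - \frac{2}{3}$)
$\left(169 + w{\left(16,F{\left(2 \right)} \right)}\right) + z{\left(-3 \right)} = \left(169 - \frac{2}{3}\right) - 3 = \frac{505}{3} + \left(-6 + 3\right) = \frac{505}{3} - 3 = \frac{496}{3}$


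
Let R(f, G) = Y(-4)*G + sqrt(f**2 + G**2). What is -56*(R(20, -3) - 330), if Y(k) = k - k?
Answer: 18480 - 56*sqrt(409) ≈ 17347.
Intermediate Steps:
Y(k) = 0
R(f, G) = sqrt(G**2 + f**2) (R(f, G) = 0*G + sqrt(f**2 + G**2) = 0 + sqrt(G**2 + f**2) = sqrt(G**2 + f**2))
-56*(R(20, -3) - 330) = -56*(sqrt((-3)**2 + 20**2) - 330) = -56*(sqrt(9 + 400) - 330) = -56*(sqrt(409) - 330) = -56*(-330 + sqrt(409)) = 18480 - 56*sqrt(409)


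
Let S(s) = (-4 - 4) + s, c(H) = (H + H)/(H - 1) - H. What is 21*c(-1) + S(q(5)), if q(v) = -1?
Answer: 33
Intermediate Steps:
c(H) = -H + 2*H/(-1 + H) (c(H) = (2*H)/(-1 + H) - H = 2*H/(-1 + H) - H = -H + 2*H/(-1 + H))
S(s) = -8 + s
21*c(-1) + S(q(5)) = 21*(-(3 - 1*(-1))/(-1 - 1)) + (-8 - 1) = 21*(-1*(3 + 1)/(-2)) - 9 = 21*(-1*(-½)*4) - 9 = 21*2 - 9 = 42 - 9 = 33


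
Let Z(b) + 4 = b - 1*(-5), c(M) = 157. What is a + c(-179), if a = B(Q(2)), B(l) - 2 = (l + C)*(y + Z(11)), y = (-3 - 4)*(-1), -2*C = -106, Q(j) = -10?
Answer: 976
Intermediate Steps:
C = 53 (C = -½*(-106) = 53)
y = 7 (y = -7*(-1) = 7)
Z(b) = 1 + b (Z(b) = -4 + (b - 1*(-5)) = -4 + (b + 5) = -4 + (5 + b) = 1 + b)
B(l) = 1009 + 19*l (B(l) = 2 + (l + 53)*(7 + (1 + 11)) = 2 + (53 + l)*(7 + 12) = 2 + (53 + l)*19 = 2 + (1007 + 19*l) = 1009 + 19*l)
a = 819 (a = 1009 + 19*(-10) = 1009 - 190 = 819)
a + c(-179) = 819 + 157 = 976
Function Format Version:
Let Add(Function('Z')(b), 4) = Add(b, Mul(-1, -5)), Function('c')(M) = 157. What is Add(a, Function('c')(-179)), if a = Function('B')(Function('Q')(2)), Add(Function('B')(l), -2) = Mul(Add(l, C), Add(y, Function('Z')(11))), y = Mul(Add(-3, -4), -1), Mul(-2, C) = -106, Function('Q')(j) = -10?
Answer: 976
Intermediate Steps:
C = 53 (C = Mul(Rational(-1, 2), -106) = 53)
y = 7 (y = Mul(-7, -1) = 7)
Function('Z')(b) = Add(1, b) (Function('Z')(b) = Add(-4, Add(b, Mul(-1, -5))) = Add(-4, Add(b, 5)) = Add(-4, Add(5, b)) = Add(1, b))
Function('B')(l) = Add(1009, Mul(19, l)) (Function('B')(l) = Add(2, Mul(Add(l, 53), Add(7, Add(1, 11)))) = Add(2, Mul(Add(53, l), Add(7, 12))) = Add(2, Mul(Add(53, l), 19)) = Add(2, Add(1007, Mul(19, l))) = Add(1009, Mul(19, l)))
a = 819 (a = Add(1009, Mul(19, -10)) = Add(1009, -190) = 819)
Add(a, Function('c')(-179)) = Add(819, 157) = 976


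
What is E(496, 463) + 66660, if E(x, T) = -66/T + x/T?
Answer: 30864010/463 ≈ 66661.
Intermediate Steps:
E(496, 463) + 66660 = (-66 + 496)/463 + 66660 = (1/463)*430 + 66660 = 430/463 + 66660 = 30864010/463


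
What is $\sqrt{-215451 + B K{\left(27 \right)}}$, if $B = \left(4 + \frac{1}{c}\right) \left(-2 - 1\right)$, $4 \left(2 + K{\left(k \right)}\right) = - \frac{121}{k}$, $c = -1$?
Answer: $\frac{5 i \sqrt{310209}}{6} \approx 464.14 i$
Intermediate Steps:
$K{\left(k \right)} = -2 - \frac{121}{4 k}$ ($K{\left(k \right)} = -2 + \frac{\left(-121\right) \frac{1}{k}}{4} = -2 - \frac{121}{4 k}$)
$B = -9$ ($B = \left(4 + \frac{1}{-1}\right) \left(-2 - 1\right) = \left(4 - 1\right) \left(-3\right) = 3 \left(-3\right) = -9$)
$\sqrt{-215451 + B K{\left(27 \right)}} = \sqrt{-215451 - 9 \left(-2 - \frac{121}{4 \cdot 27}\right)} = \sqrt{-215451 - 9 \left(-2 - \frac{121}{108}\right)} = \sqrt{-215451 - - \frac{337}{12}} = \sqrt{-215451 + \frac{337}{12}} = \sqrt{- \frac{2585075}{12}} = \frac{5 i \sqrt{310209}}{6}$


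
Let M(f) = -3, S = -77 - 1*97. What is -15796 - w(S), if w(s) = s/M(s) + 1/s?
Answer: -2758595/174 ≈ -15854.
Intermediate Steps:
S = -174 (S = -77 - 97 = -174)
w(s) = 1/s - s/3 (w(s) = s/(-3) + 1/s = s*(-⅓) + 1/s = -s/3 + 1/s = 1/s - s/3)
-15796 - w(S) = -15796 - (1/(-174) - ⅓*(-174)) = -15796 - (-1/174 + 58) = -15796 - 1*10091/174 = -15796 - 10091/174 = -2758595/174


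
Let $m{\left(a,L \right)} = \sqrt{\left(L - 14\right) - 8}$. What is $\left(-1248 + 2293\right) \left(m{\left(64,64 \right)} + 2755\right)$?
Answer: $2878975 + 1045 \sqrt{42} \approx 2.8857 \cdot 10^{6}$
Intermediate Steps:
$m{\left(a,L \right)} = \sqrt{-22 + L}$ ($m{\left(a,L \right)} = \sqrt{\left(L - 14\right) - 8} = \sqrt{\left(-14 + L\right) - 8} = \sqrt{-22 + L}$)
$\left(-1248 + 2293\right) \left(m{\left(64,64 \right)} + 2755\right) = \left(-1248 + 2293\right) \left(\sqrt{-22 + 64} + 2755\right) = 1045 \left(\sqrt{42} + 2755\right) = 1045 \left(2755 + \sqrt{42}\right) = 2878975 + 1045 \sqrt{42}$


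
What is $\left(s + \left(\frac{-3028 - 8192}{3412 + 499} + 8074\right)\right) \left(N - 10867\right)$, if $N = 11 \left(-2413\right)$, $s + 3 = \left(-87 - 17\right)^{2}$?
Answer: $- \frac{2762946862170}{3911} \approx -7.0646 \cdot 10^{8}$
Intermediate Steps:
$s = 10813$ ($s = -3 + \left(-87 - 17\right)^{2} = -3 + \left(-104\right)^{2} = -3 + 10816 = 10813$)
$N = -26543$
$\left(s + \left(\frac{-3028 - 8192}{3412 + 499} + 8074\right)\right) \left(N - 10867\right) = \left(10813 + \left(\frac{-3028 - 8192}{3412 + 499} + 8074\right)\right) \left(-26543 - 10867\right) = \left(10813 + \left(- \frac{11220}{3911} + 8074\right)\right) \left(-26543 - 10867\right) = \left(10813 + \left(\left(-11220\right) \frac{1}{3911} + 8074\right)\right) \left(-26543 - 10867\right) = \left(10813 + \left(- \frac{11220}{3911} + 8074\right)\right) \left(-37410\right) = \left(10813 + \frac{31566194}{3911}\right) \left(-37410\right) = \frac{73855837}{3911} \left(-37410\right) = - \frac{2762946862170}{3911}$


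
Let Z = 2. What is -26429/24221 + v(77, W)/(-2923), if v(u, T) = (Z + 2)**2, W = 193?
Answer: -77639503/70797983 ≈ -1.0966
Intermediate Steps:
v(u, T) = 16 (v(u, T) = (2 + 2)**2 = 4**2 = 16)
-26429/24221 + v(77, W)/(-2923) = -26429/24221 + 16/(-2923) = -26429*1/24221 + 16*(-1/2923) = -26429/24221 - 16/2923 = -77639503/70797983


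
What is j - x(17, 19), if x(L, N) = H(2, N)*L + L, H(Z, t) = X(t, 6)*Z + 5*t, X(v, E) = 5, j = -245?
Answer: -2047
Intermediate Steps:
H(Z, t) = 5*Z + 5*t
x(L, N) = L + L*(10 + 5*N) (x(L, N) = (5*2 + 5*N)*L + L = (10 + 5*N)*L + L = L*(10 + 5*N) + L = L + L*(10 + 5*N))
j - x(17, 19) = -245 - 17*(11 + 5*19) = -245 - 17*(11 + 95) = -245 - 17*106 = -245 - 1*1802 = -245 - 1802 = -2047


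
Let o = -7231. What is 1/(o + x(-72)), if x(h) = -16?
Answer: -1/7247 ≈ -0.00013799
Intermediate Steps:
1/(o + x(-72)) = 1/(-7231 - 16) = 1/(-7247) = -1/7247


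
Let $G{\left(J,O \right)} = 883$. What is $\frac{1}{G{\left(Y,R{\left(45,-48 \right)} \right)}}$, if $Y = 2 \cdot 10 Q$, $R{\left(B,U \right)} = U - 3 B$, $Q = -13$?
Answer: $\frac{1}{883} \approx 0.0011325$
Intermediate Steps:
$Y = -260$ ($Y = 2 \cdot 10 \left(-13\right) = 20 \left(-13\right) = -260$)
$\frac{1}{G{\left(Y,R{\left(45,-48 \right)} \right)}} = \frac{1}{883}$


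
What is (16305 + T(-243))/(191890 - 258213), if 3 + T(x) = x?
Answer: -16059/66323 ≈ -0.24213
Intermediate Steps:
T(x) = -3 + x
(16305 + T(-243))/(191890 - 258213) = (16305 + (-3 - 243))/(191890 - 258213) = (16305 - 246)/(-66323) = 16059*(-1/66323) = -16059/66323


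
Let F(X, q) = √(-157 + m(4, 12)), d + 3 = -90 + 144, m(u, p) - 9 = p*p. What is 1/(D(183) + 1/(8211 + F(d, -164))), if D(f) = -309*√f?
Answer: -67420525/(-8211 + 2*I + 20832942225*√183) ≈ -0.00023923 + 1.6977e-15*I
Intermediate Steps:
m(u, p) = 9 + p² (m(u, p) = 9 + p*p = 9 + p²)
d = 51 (d = -3 + (-90 + 144) = -3 + 54 = 51)
F(X, q) = 2*I (F(X, q) = √(-157 + (9 + 12²)) = √(-157 + (9 + 144)) = √(-157 + 153) = √(-4) = 2*I)
1/(D(183) + 1/(8211 + F(d, -164))) = 1/(-309*√183 + 1/(8211 + 2*I)) = 1/(-309*√183 + (8211 - 2*I)/67420525)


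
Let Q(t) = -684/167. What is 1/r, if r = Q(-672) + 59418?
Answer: 167/9922122 ≈ 1.6831e-5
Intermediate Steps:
Q(t) = -684/167 (Q(t) = -684*1/167 = -684/167)
r = 9922122/167 (r = -684/167 + 59418 = 9922122/167 ≈ 59414.)
1/r = 1/(9922122/167) = 167/9922122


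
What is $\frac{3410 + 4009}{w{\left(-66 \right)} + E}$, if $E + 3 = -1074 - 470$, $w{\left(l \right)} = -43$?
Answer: $- \frac{2473}{530} \approx -4.666$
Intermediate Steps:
$E = -1547$ ($E = -3 - 1544 = -1547$)
$\frac{3410 + 4009}{w{\left(-66 \right)} + E} = \frac{3410 + 4009}{-43 - 1547} = \frac{7419}{-1590} = 7419 \left(- \frac{1}{1590}\right) = - \frac{2473}{530}$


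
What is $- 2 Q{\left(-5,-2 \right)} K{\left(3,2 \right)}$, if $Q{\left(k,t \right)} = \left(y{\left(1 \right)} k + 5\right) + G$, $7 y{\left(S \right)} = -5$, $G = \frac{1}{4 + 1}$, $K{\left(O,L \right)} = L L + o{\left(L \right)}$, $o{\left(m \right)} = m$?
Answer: $- \frac{3684}{35} \approx -105.26$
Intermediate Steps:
$K{\left(O,L \right)} = L + L^{2}$ ($K{\left(O,L \right)} = L L + L = L^{2} + L = L + L^{2}$)
$G = \frac{1}{5} \approx 0.2$
$y{\left(S \right)} = - \frac{5}{7}$ ($y{\left(S \right)} = \frac{1}{7} \left(-5\right) = - \frac{5}{7}$)
$Q{\left(k,t \right)} = \frac{26}{5} - \frac{5 k}{7}$ ($Q{\left(k,t \right)} = \left(- \frac{5 k}{7} + 5\right) + \frac{1}{5} = \left(5 - \frac{5 k}{7}\right) + \frac{1}{5} = \frac{26}{5} - \frac{5 k}{7}$)
$- 2 Q{\left(-5,-2 \right)} K{\left(3,2 \right)} = - 2 \left(\frac{26}{5} - - \frac{25}{7}\right) 2 \left(1 + 2\right) = - 2 \left(\frac{26}{5} + \frac{25}{7}\right) 2 \cdot 3 = \left(-2\right) \frac{307}{35} \cdot 6 = \left(- \frac{614}{35}\right) 6 = - \frac{3684}{35}$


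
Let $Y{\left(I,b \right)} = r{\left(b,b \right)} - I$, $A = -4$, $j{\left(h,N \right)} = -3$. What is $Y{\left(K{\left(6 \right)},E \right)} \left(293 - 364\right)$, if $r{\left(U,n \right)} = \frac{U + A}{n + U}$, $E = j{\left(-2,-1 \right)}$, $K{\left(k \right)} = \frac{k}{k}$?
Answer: $- \frac{71}{6} \approx -11.833$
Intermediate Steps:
$K{\left(k \right)} = 1$
$E = -3$
$r{\left(U,n \right)} = \frac{-4 + U}{U + n}$ ($r{\left(U,n \right)} = \frac{U - 4}{n + U} = \frac{-4 + U}{U + n}$)
$Y{\left(I,b \right)} = - I + \frac{-4 + b}{2 b}$ ($Y{\left(I,b \right)} = \frac{-4 + b}{b + b} - I = \frac{-4 + b}{2 b} - I = - I + \frac{-4 + b}{2 b}$)
$Y{\left(K{\left(6 \right)},E \right)} \left(293 - 364\right) = \left(\frac{1}{2} - 1 - \frac{2}{-3}\right) \left(293 - 364\right) = \left(\frac{1}{2} - 1 - - \frac{2}{3}\right) \left(-71\right) = \left(\frac{1}{2} - 1 + \frac{2}{3}\right) \left(-71\right) = \frac{1}{6} \left(-71\right) = - \frac{71}{6}$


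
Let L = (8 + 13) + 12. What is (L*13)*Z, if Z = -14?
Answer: -6006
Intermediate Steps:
L = 33 (L = 21 + 12 = 33)
(L*13)*Z = (33*13)*(-14) = 429*(-14) = -6006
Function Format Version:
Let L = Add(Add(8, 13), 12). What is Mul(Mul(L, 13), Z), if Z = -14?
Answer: -6006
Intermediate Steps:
L = 33 (L = Add(21, 12) = 33)
Mul(Mul(L, 13), Z) = Mul(Mul(33, 13), -14) = Mul(429, -14) = -6006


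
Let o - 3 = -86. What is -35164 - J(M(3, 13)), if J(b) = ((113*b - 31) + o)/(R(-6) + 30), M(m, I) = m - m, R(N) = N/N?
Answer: -1089970/31 ≈ -35160.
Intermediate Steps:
o = -83 (o = 3 - 86 = -83)
R(N) = 1
M(m, I) = 0
J(b) = -114/31 + 113*b/31 (J(b) = ((113*b - 31) - 83)/(1 + 30) = ((-31 + 113*b) - 83)/31 = (-114 + 113*b)*(1/31) = -114/31 + 113*b/31)
-35164 - J(M(3, 13)) = -35164 - (-114/31 + (113/31)*0) = -35164 - (-114/31 + 0) = -35164 - 1*(-114/31) = -35164 + 114/31 = -1089970/31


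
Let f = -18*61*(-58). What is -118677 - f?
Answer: -182361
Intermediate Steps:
f = 63684 (f = -1098*(-58) = 63684)
-118677 - f = -118677 - 1*63684 = -118677 - 63684 = -182361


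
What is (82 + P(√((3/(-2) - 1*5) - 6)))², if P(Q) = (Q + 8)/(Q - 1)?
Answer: (-161273*I + 61420*√2)/(-23*I + 10*√2) ≈ 6773.2 - 388.12*I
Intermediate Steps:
P(Q) = (8 + Q)/(-1 + Q)
(82 + P(√((3/(-2) - 1*5) - 6)))² = (82 + (8 + √((3/(-2) - 1*5) - 6))/(-1 + √((3/(-2) - 1*5) - 6)))² = (82 + (8 + √((3*(-½) - 5) - 6))/(-1 + √((3*(-½) - 5) - 6)))² = (82 + (8 + √((-3/2 - 5) - 6))/(-1 + √((-3/2 - 5) - 6)))² = (82 + (8 + √(-13/2 - 6))/(-1 + √(-13/2 - 6)))² = (82 + (8 + √(-25/2))/(-1 + √(-25/2)))² = (82 + (8 + 5*I*√2/2)/(-1 + 5*I*√2/2))²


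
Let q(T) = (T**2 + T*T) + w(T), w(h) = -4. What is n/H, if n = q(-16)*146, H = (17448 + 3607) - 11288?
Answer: 74168/9767 ≈ 7.5937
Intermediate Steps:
H = 9767 (H = 21055 - 11288 = 9767)
q(T) = -4 + 2*T**2 (q(T) = (T**2 + T*T) - 4 = (T**2 + T**2) - 4 = 2*T**2 - 4 = -4 + 2*T**2)
n = 74168 (n = (-4 + 2*(-16)**2)*146 = (-4 + 2*256)*146 = (-4 + 512)*146 = 508*146 = 74168)
n/H = 74168/9767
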